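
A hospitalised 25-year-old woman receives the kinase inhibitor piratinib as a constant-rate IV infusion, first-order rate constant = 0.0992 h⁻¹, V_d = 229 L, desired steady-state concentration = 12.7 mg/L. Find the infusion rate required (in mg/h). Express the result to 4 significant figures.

288.5 mg/h

CL = k × Vd = 0.09920 × 229 = 22.72 L/h
At steady state, infusion rate R₀ = Css × CL = 12.7 × 22.72 = 288.5 mg/h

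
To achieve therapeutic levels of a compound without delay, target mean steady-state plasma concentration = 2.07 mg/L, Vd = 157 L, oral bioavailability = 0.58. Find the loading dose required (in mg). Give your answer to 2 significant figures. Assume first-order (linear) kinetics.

560 mg

LD = Css × Vd / F = 2.07 × 157 / 0.58 = 560.3 mg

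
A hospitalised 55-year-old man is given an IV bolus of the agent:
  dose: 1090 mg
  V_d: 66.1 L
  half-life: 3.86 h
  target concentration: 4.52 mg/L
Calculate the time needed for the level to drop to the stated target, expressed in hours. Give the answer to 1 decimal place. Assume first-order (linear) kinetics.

7.2 h

C₀ = Dose / Vd = 1090 / 66.1 = 16.49 mg/L
k = ln2 / t½ = 0.693147 / 3.86 = 0.1796 h⁻¹
t = ln(C₀ / C) / k = ln(16.49 / 4.52) / 0.1796
  = ln(3.648) / 0.1796 = 1.294 / 0.1796 = 7.205 h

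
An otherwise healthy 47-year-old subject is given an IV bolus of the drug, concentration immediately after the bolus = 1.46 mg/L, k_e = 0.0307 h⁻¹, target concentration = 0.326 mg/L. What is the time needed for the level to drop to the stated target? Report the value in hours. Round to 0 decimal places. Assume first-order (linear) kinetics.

49 h

t = ln(C₀ / C) / k = ln(1.460 / 0.326) / 0.03070
  = ln(4.479) / 0.03070 = 1.499 / 0.03070 = 48.83 h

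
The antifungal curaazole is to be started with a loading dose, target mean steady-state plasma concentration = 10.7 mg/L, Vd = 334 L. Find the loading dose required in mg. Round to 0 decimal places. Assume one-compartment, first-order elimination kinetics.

LD = Css × Vd = 10.7 × 334 = 3574 mg

3574 mg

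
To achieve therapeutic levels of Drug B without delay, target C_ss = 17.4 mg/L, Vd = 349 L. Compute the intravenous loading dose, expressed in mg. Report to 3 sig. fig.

6070 mg

LD = Css × Vd = 17.4 × 349 = 6073 mg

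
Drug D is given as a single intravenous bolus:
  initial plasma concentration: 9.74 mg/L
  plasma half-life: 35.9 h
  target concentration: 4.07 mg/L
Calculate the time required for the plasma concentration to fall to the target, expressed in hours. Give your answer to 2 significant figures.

45 h

k = ln2 / t½ = 0.693147 / 35.9 = 0.01931 h⁻¹
t = ln(C₀ / C) / k = ln(9.740 / 4.07) / 0.01931
  = ln(2.393) / 0.01931 = 0.8725 / 0.01931 = 45.18 h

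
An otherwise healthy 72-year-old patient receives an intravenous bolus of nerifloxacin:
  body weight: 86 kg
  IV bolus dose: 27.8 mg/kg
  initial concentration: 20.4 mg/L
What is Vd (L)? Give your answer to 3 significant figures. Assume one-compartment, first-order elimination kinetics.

117 L

Dose = 27.8 × 86 = 2391 mg
Vd = Dose / C₀ = 2391 / 20.4 = 117.2 L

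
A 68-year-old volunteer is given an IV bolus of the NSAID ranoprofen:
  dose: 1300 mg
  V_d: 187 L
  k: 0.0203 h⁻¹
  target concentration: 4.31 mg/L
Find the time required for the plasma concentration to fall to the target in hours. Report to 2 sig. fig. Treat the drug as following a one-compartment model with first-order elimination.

24 h

C₀ = Dose / Vd = 1300 / 187 = 6.952 mg/L
t = ln(C₀ / C) / k = ln(6.952 / 4.31) / 0.02030
  = ln(1.613) / 0.02030 = 0.4781 / 0.02030 = 23.55 h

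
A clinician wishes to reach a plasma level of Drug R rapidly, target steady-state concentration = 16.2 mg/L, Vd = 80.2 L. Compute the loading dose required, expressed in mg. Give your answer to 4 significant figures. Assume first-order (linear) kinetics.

1299 mg

LD = Css × Vd = 16.2 × 80.2 = 1299 mg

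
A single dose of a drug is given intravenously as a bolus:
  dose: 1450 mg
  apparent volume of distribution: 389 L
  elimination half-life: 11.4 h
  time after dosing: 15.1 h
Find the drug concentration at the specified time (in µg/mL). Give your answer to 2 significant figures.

1.5 µg/mL

C₀ = Dose / Vd = 1450 / 389 = 3.728 mg/L
k = ln2 / t½ = 0.693147 / 11.4 = 0.06080 h⁻¹
C = C₀ · e^(−k·t) = 3.728 × e^(−0.06080 × 15.1)
  = 3.728 × 0.3993 = 1.489 mg/L
(1.489 mg/L = 1.489 µg/mL)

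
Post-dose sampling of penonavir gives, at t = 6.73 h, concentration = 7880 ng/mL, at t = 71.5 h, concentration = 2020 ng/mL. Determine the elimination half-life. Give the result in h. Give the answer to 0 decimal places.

33 h

k = ln(C₁/C₂) / (t₂ − t₁) = ln(7880/2020) / (71.5 − 6.73)
  = 1.361 / 64.77 = 0.02101 h⁻¹
t½ = ln2 / k = 0.693147 / 0.02101 = 32.99 h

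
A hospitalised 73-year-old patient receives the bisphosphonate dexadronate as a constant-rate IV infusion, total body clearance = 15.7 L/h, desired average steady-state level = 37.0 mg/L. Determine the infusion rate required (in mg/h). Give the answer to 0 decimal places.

At steady state, infusion rate R₀ = Css × CL = 37.0 × 15.70 = 580.9 mg/h

581 mg/h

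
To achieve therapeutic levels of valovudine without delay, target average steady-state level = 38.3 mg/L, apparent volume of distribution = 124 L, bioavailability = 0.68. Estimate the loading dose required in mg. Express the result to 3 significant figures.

LD = Css × Vd / F = 38.3 × 124 / 0.68 = 6984 mg

6980 mg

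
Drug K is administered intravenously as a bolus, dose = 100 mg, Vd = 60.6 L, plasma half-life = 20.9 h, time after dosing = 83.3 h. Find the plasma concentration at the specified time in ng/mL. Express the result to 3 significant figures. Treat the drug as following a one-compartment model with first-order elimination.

C₀ = Dose / Vd = 100.0 / 60.6 = 1.650 mg/L
k = ln2 / t½ = 0.693147 / 20.9 = 0.03316 h⁻¹
C = C₀ · e^(−k·t) = 1.650 × e^(−0.03316 × 83.3)
  = 1.650 × 0.06315 = 0.1042 mg/L
Convert: 0.1042 mg/L × 1000 = 104.2 ng/mL

104 ng/mL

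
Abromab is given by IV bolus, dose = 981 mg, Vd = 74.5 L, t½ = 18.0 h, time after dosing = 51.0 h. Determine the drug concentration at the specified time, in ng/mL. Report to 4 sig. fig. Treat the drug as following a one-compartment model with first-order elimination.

C₀ = Dose / Vd = 981.0 / 74.5 = 13.17 mg/L
k = ln2 / t½ = 0.693147 / 18.0 = 0.03851 h⁻¹
C = C₀ · e^(−k·t) = 13.17 × e^(−0.03851 × 51.0)
  = 13.17 × 0.1403 = 1.848 mg/L
Convert: 1.848 mg/L × 1000 = 1848 ng/mL

1848 ng/mL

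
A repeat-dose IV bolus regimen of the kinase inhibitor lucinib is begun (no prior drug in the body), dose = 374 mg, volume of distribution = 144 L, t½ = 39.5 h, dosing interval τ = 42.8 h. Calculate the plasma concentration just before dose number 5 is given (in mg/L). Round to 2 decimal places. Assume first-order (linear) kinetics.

C₀ per dose = Dose / Vd = 374 / 144 = 2.597 mg/L
k = ln2 / t½ = 0.693147 / 39.5 = 0.01755 h⁻¹
Fraction remaining after one interval: r = e^(−kτ) = e^(−0.01755 × 42.8) = 0.4718
Before dose 5, 4 doses have been given (aged 1τ, 2τ, 3τ, 4τ).
C_trough = C₀ × (r + r² + … + r^4) = C₀ × r(1−r^4)/(1−r)
        = 2.597 × 0.4718 × (1 − 0.04955) / (1 − 0.4718) = 2.205 mg/L

2.21 mg/L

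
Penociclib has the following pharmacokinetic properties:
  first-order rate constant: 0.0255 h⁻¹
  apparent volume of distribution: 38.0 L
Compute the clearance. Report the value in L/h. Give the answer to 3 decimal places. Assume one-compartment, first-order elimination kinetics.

CL = k × Vd = 0.0255 × 38.0 = 0.9690 L/h

0.969 L/h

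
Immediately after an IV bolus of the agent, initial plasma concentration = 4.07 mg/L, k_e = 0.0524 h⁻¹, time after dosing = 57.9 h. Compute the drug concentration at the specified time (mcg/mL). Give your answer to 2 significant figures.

C = C₀ · e^(−k·t) = 4.070 × e^(−0.05240 × 57.9)
  = 4.070 × 0.04812 = 0.1958 mg/L
(0.1958 mg/L = 0.1958 mcg/mL)

0.20 mcg/mL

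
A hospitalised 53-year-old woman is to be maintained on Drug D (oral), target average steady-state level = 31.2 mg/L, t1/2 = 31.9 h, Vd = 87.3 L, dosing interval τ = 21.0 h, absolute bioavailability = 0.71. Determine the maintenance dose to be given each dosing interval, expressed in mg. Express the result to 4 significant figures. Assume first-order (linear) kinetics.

k = ln2 / t½ = 0.693147 / 31.9 = 0.02173 h⁻¹
CL = k × Vd = 0.02173 × 87.3 = 1.897 L/h
At steady state, F × (Dose/τ) = Css × CL.
Dose = Css × CL × τ / F = 31.2 × 1.897 × 21.0 / 0.71 = 1751 mg

1751 mg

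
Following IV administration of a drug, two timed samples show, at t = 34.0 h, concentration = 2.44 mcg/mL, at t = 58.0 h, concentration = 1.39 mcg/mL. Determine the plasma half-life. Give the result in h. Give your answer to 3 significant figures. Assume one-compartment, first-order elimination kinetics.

k = ln(C₁/C₂) / (t₂ − t₁) = ln(2.44/1.39) / (58.0 − 34.0)
  = 0.5627 / 24.00 = 0.02345 h⁻¹
t½ = ln2 / k = 0.693147 / 0.02345 = 29.56 h

29.6 h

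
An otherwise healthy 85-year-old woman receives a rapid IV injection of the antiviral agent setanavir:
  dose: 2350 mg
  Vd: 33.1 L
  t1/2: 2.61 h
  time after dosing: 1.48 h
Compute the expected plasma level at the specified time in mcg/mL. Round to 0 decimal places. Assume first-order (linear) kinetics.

48 mcg/mL

C₀ = Dose / Vd = 2350 / 33.1 = 71.00 mg/L
k = ln2 / t½ = 0.693147 / 2.61 = 0.2656 h⁻¹
C = C₀ · e^(−k·t) = 71.00 × e^(−0.2656 × 1.48)
  = 71.00 × 0.6750 = 47.93 mg/L
(47.93 mg/L = 47.93 mcg/mL)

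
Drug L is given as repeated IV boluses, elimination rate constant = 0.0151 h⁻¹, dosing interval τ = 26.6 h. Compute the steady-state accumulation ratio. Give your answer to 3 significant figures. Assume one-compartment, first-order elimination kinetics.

3.02

e^(−kτ) = e^(−0.01510 × 26.6) = 0.6692
Accumulation ratio R = 1 / (1 − e^(−kτ)) = 1 / (1 − 0.6692) = 3.023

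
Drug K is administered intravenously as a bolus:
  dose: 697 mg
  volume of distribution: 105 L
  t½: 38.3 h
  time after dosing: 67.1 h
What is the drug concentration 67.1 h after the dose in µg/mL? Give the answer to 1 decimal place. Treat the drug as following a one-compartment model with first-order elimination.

C₀ = Dose / Vd = 697.0 / 105 = 6.638 mg/L
k = ln2 / t½ = 0.693147 / 38.3 = 0.01810 h⁻¹
C = C₀ · e^(−k·t) = 6.638 × e^(−0.01810 × 67.1)
  = 6.638 × 0.2969 = 1.971 mg/L
(1.971 mg/L = 1.971 µg/mL)

2.0 µg/mL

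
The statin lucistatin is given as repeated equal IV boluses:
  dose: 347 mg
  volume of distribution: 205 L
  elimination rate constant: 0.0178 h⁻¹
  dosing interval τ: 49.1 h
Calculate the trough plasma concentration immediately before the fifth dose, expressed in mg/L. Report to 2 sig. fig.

1.2 mg/L

C₀ per dose = Dose / Vd = 347 / 205 = 1.693 mg/L
Fraction remaining after one interval: r = e^(−kτ) = e^(−0.01780 × 49.1) = 0.4173
Before dose 5, 4 doses have been given (aged 1τ, 2τ, 3τ, 4τ).
C_trough = C₀ × (r + r² + … + r^4) = C₀ × r(1−r^4)/(1−r)
        = 1.693 × 0.4173 × (1 − 0.03032) / (1 − 0.4173) = 1.176 mg/L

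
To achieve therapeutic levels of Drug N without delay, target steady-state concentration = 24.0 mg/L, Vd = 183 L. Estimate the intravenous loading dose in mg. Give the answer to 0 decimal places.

4392 mg

LD = Css × Vd = 24.0 × 183 = 4392 mg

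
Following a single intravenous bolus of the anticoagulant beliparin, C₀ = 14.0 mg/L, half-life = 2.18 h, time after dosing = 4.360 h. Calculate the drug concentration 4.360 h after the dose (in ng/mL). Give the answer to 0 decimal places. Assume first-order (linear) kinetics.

k = ln2 / t½ = 0.693147 / 2.18 = 0.3180 h⁻¹
t / t½ = 4.360 / 2.18 = 2 half-lives
C = C₀ × (1/2)^2 = 14.00 × 0.2500 = 3.500 mg/L
Convert: 3.500 mg/L × 1000 = 3500 ng/mL

3500 ng/mL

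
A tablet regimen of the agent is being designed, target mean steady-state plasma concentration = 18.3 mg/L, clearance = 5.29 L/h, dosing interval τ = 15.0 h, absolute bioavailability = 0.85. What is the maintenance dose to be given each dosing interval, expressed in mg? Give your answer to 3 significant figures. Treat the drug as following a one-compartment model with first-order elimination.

At steady state, F × (Dose/τ) = Css × CL.
Dose = Css × CL × τ / F = 18.3 × 5.290 × 15.0 / 0.85 = 1708 mg

1710 mg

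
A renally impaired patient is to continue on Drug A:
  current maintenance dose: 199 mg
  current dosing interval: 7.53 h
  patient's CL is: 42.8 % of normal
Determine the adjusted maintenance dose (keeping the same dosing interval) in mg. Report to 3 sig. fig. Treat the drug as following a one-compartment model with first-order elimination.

To keep the same average steady-state level, dosing rate must scale with clearance.
CL ratio = 42.8 / 100 = 0.4280
New dose (same interval) = 199 × 0.4280 = 85.17 mg

85.2 mg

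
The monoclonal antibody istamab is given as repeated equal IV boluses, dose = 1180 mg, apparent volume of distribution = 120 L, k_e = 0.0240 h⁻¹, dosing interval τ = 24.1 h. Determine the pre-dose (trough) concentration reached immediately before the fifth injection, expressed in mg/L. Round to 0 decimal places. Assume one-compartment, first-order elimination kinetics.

C₀ per dose = Dose / Vd = 1180 / 120 = 9.833 mg/L
Fraction remaining after one interval: r = e^(−kτ) = e^(−0.02400 × 24.1) = 0.5608
Before dose 5, 4 doses have been given (aged 1τ, 2τ, 3τ, 4τ).
C_trough = C₀ × (r + r² + … + r^4) = C₀ × r(1−r^4)/(1−r)
        = 9.833 × 0.5608 × (1 − 0.09891) / (1 − 0.5608) = 11.31 mg/L

11 mg/L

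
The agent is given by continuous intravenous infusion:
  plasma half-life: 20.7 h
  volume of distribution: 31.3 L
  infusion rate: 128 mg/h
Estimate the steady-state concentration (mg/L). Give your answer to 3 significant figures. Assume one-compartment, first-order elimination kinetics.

122 mg/L

k = ln2 / t½ = 0.693147 / 20.7 = 0.03349 h⁻¹
CL = k × Vd = 0.03349 × 31.3 = 1.048 L/h
At steady state Css = R₀ / CL = 128 / 1.048 = 122.1 mg/L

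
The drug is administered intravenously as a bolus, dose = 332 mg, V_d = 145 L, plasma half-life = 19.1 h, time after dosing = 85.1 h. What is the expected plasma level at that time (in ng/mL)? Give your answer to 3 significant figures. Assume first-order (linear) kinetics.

C₀ = Dose / Vd = 332.0 / 145 = 2.290 mg/L
k = ln2 / t½ = 0.693147 / 19.1 = 0.03629 h⁻¹
C = C₀ · e^(−k·t) = 2.290 × e^(−0.03629 × 85.1)
  = 2.290 × 0.04558 = 0.1044 mg/L
Convert: 0.1044 mg/L × 1000 = 104.4 ng/mL

104 ng/mL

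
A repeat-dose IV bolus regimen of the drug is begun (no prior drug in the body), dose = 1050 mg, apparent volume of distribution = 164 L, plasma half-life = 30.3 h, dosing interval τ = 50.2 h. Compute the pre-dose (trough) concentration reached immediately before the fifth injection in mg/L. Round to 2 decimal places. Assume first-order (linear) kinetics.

C₀ per dose = Dose / Vd = 1050 / 164 = 6.402 mg/L
k = ln2 / t½ = 0.693147 / 30.3 = 0.02288 h⁻¹
Fraction remaining after one interval: r = e^(−kτ) = e^(−0.02288 × 50.2) = 0.3171
Before dose 5, 4 doses have been given (aged 1τ, 2τ, 3τ, 4τ).
C_trough = C₀ × (r + r² + … + r^4) = C₀ × r(1−r^4)/(1−r)
        = 6.402 × 0.3171 × (1 − 0.01011) / (1 − 0.3171) = 2.943 mg/L

2.94 mg/L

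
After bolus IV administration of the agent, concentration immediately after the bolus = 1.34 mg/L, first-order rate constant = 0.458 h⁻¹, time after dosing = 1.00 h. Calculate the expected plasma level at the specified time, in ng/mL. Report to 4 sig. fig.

847.6 ng/mL

C = C₀ · e^(−k·t) = 1.340 × e^(−0.4580 × 1.00)
  = 1.340 × 0.6325 = 0.8476 mg/L
Convert: 0.8476 mg/L × 1000 = 847.6 ng/mL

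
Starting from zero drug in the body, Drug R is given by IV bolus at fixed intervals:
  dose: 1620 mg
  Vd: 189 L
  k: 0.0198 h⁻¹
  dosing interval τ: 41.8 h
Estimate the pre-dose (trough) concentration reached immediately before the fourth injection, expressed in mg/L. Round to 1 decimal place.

C₀ per dose = Dose / Vd = 1620 / 189 = 8.571 mg/L
Fraction remaining after one interval: r = e^(−kτ) = e^(−0.01980 × 41.8) = 0.4371
Before dose 4, 3 doses have been given (aged 1τ, 2τ, 3τ).
C_trough = C₀ × (r + r² + … + r^3) = C₀ × r(1−r^3)/(1−r)
        = 8.571 × 0.4371 × (1 − 0.08351) / (1 − 0.4371) = 6.100 mg/L

6.1 mg/L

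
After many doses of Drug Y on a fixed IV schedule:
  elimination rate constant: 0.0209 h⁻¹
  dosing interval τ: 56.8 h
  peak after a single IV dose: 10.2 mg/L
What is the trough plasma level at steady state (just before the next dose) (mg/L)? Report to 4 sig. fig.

e^(−kτ) = e^(−0.02090 × 56.8) = 0.3051
Accumulation ratio R = 1 / (1 − e^(−kτ)) = 1 / (1 − 0.3051) = 1.439
Steady-state trough = C₀ × R × e^(−kτ) = 10.2 × 1.439 × 0.3051 = 4.478 mg/L

4.478 mg/L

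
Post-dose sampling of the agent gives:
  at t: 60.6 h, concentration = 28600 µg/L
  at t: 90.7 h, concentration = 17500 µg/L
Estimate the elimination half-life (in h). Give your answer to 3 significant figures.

42.5 h

k = ln(C₁/C₂) / (t₂ − t₁) = ln(28600/17500) / (90.7 − 60.6)
  = 0.4912 / 30.10 = 0.01632 h⁻¹
t½ = ln2 / k = 0.693147 / 0.01632 = 42.47 h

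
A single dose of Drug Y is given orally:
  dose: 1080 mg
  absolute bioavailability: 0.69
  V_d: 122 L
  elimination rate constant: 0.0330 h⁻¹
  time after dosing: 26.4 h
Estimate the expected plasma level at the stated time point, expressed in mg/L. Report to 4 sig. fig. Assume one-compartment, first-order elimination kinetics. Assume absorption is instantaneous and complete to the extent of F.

2.556 mg/L

Amount reaching circulation = F × Dose = 0.69 × 1080 = 745.2 mg
C₀ = F·Dose / Vd = 745.2 / 122 = 6.108 mg/L
C = C₀ · e^(−k·t) = 6.108 × e^(−0.03300 × 26.4)
  = 6.108 × 0.4184 = 2.556 mg/L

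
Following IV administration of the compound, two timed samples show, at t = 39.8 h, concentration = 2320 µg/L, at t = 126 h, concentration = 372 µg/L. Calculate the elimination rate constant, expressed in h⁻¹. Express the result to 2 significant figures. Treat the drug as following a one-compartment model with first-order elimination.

k = ln(C₁/C₂) / (t₂ − t₁) = ln(2320/372) / (126 − 39.8)
  = 1.830 / 86.20 = 0.02123 h⁻¹

0.021 h⁻¹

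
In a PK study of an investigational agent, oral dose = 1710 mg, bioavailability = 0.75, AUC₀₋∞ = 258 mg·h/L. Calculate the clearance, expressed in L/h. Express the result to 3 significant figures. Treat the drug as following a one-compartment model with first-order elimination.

4.97 L/h

CL = F·Dose / AUC = 0.75 × 1710 / 258 = 4.971 L/h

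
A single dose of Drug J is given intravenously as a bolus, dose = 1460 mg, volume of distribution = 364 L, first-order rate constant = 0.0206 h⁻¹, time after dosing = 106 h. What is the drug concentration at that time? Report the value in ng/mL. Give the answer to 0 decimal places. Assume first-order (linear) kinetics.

452 ng/mL

C₀ = Dose / Vd = 1460 / 364 = 4.011 mg/L
C = C₀ · e^(−k·t) = 4.011 × e^(−0.02060 × 106)
  = 4.011 × 0.1126 = 0.4516 mg/L
Convert: 0.4516 mg/L × 1000 = 451.6 ng/mL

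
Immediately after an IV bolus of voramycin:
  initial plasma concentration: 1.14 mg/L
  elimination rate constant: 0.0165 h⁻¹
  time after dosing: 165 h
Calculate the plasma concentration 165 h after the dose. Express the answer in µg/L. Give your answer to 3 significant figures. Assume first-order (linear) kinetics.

C = C₀ · e^(−k·t) = 1.140 × e^(−0.01650 × 165)
  = 1.140 × 0.06571 = 0.07491 mg/L
Convert: 0.07491 mg/L × 1000 = 74.91 µg/L

74.9 µg/L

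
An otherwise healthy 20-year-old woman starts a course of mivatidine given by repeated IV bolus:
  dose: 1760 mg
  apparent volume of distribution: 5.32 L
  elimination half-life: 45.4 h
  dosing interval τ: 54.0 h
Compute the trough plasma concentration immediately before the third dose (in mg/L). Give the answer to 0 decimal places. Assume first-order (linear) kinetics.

209 mg/L

C₀ per dose = Dose / Vd = 1760 / 5.32 = 330.8 mg/L
k = ln2 / t½ = 0.693147 / 45.4 = 0.01527 h⁻¹
Fraction remaining after one interval: r = e^(−kτ) = e^(−0.01527 × 54.0) = 0.4384
Before dose 3, 2 doses have been given (aged 1τ, 2τ).
C_trough = C₀ × (r + r²) = 330.8 × (0.4384 + 0.1922) = 208.6 mg/L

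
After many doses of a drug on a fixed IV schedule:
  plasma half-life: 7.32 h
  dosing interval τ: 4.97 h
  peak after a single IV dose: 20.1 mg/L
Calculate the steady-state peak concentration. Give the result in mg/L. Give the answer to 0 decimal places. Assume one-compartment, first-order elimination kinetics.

54 mg/L

k = ln2 / t½ = 0.693147 / 7.32 = 0.09469 h⁻¹
e^(−kτ) = e^(−0.09469 × 4.97) = 0.6246
Accumulation ratio R = 1 / (1 − e^(−kτ)) = 1 / (1 − 0.6246) = 2.664
Steady-state peak = C₀ × R = 20.1 × 2.664 = 53.55 mg/L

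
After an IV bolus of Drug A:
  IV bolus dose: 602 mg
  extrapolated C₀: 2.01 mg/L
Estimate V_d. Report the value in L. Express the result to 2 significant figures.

Vd = Dose / C₀ = 602.0 / 2.01 = 299.5 L

300 L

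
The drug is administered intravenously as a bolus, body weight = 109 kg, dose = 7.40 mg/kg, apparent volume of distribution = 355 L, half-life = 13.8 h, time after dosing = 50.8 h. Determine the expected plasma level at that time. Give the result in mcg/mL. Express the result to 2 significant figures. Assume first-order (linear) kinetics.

0.18 mcg/mL

Total dose = 7.40 × 109 = 806.6 mg
C₀ = Dose / Vd = 806.6 / 355 = 2.272 mg/L
k = ln2 / t½ = 0.693147 / 13.8 = 0.05023 h⁻¹
C = C₀ · e^(−k·t) = 2.272 × e^(−0.05023 × 50.8)
  = 2.272 × 0.07795 = 0.1771 mg/L
(0.1771 mg/L = 0.1771 mcg/mL)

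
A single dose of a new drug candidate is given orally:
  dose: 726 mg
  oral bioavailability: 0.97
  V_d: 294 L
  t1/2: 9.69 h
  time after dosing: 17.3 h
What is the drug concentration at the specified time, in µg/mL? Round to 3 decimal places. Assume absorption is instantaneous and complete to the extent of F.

0.695 µg/mL

Amount reaching circulation = F × Dose = 0.97 × 726.0 = 704.2 mg
C₀ = F·Dose / Vd = 704.2 / 294 = 2.395 mg/L
k = ln2 / t½ = 0.693147 / 9.69 = 0.07153 h⁻¹
C = C₀ · e^(−k·t) = 2.395 × e^(−0.07153 × 17.3)
  = 2.395 × 0.2901 = 0.6948 mg/L
(0.6948 mg/L = 0.6948 µg/mL)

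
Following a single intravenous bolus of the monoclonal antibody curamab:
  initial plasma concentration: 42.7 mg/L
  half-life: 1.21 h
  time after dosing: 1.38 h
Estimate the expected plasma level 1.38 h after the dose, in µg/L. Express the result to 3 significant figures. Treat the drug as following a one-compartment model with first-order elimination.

k = ln2 / t½ = 0.693147 / 1.21 = 0.5728 h⁻¹
C = C₀ · e^(−k·t) = 42.70 × e^(−0.5728 × 1.38)
  = 42.70 × 0.4536 = 19.37 mg/L
Convert: 19.37 mg/L × 1000 = 19370 µg/L

19400 µg/L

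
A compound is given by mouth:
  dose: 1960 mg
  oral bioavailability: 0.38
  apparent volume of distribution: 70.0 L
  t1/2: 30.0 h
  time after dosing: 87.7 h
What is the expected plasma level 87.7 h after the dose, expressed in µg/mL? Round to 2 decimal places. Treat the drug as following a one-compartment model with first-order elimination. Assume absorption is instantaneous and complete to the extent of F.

1.40 µg/mL

Amount reaching circulation = F × Dose = 0.38 × 1960 = 744.8 mg
C₀ = F·Dose / Vd = 744.8 / 70.0 = 10.64 mg/L
k = ln2 / t½ = 0.693147 / 30.0 = 0.02310 h⁻¹
C = C₀ · e^(−k·t) = 10.64 × e^(−0.02310 × 87.7)
  = 10.64 × 0.1319 = 1.403 mg/L
(1.403 mg/L = 1.403 µg/mL)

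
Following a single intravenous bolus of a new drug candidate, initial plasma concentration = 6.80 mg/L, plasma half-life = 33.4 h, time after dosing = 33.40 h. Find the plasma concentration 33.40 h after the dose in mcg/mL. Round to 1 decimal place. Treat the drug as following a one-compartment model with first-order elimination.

k = ln2 / t½ = 0.693147 / 33.4 = 0.02075 h⁻¹
t / t½ = 33.40 / 33.4 = 1 half-lives
C = C₀ × (1/2)^1 = 6.800 × 0.5000 = 3.400 mg/L
(3.400 mg/L = 3.400 mcg/mL)

3.4 mcg/mL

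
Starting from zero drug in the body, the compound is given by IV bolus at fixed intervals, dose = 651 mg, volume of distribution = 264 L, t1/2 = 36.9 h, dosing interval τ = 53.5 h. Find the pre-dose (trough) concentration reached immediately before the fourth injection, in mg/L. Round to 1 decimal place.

1.4 mg/L

C₀ per dose = Dose / Vd = 651 / 264 = 2.466 mg/L
k = ln2 / t½ = 0.693147 / 36.9 = 0.01878 h⁻¹
Fraction remaining after one interval: r = e^(−kτ) = e^(−0.01878 × 53.5) = 0.3661
Before dose 4, 3 doses have been given (aged 1τ, 2τ, 3τ).
C_trough = C₀ × (r + r² + … + r^3) = C₀ × r(1−r^3)/(1−r)
        = 2.466 × 0.3661 × (1 − 0.04907) / (1 − 0.3661) = 1.354 mg/L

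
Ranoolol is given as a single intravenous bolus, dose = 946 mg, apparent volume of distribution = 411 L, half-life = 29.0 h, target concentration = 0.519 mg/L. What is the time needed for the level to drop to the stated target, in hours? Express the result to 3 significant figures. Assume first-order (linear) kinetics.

C₀ = Dose / Vd = 946.0 / 411 = 2.302 mg/L
k = ln2 / t½ = 0.693147 / 29.0 = 0.02390 h⁻¹
t = ln(C₀ / C) / k = ln(2.302 / 0.519) / 0.02390
  = ln(4.435) / 0.02390 = 1.490 / 0.02390 = 62.34 h

62.3 h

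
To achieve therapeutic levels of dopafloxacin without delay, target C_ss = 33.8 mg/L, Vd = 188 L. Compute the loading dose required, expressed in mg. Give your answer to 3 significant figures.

LD = Css × Vd = 33.8 × 188 = 6354 mg

6350 mg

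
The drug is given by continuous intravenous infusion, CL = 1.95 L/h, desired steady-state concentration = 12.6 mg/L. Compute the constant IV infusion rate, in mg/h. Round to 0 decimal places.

At steady state, infusion rate R₀ = Css × CL = 12.6 × 1.950 = 24.57 mg/h

25 mg/h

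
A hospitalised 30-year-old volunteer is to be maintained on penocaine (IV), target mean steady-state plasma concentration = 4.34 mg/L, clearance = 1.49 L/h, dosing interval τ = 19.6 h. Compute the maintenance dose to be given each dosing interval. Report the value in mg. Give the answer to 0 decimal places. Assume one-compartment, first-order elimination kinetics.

127 mg

At steady state, Dose/τ = Css × CL.
Dose = Css × CL × τ = 4.34 × 1.490 × 19.6 = 126.7 mg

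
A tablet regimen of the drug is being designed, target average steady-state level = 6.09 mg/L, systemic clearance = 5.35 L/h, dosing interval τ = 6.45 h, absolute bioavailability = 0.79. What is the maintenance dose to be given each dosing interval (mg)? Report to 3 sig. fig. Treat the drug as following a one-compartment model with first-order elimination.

At steady state, F × (Dose/τ) = Css × CL.
Dose = Css × CL × τ / F = 6.09 × 5.350 × 6.45 / 0.79 = 266.0 mg

266 mg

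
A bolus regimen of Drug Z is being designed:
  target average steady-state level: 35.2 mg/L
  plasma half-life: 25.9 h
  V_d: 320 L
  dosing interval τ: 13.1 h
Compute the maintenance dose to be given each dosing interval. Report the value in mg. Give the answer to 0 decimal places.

3949 mg

k = ln2 / t½ = 0.693147 / 25.9 = 0.02676 h⁻¹
CL = k × Vd = 0.02676 × 320 = 8.563 L/h
At steady state, Dose/τ = Css × CL.
Dose = Css × CL × τ = 35.2 × 8.563 × 13.1 = 3949 mg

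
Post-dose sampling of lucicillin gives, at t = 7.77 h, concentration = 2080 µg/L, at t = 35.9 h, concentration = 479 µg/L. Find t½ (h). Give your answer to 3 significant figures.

k = ln(C₁/C₂) / (t₂ − t₁) = ln(2080/479) / (35.9 − 7.77)
  = 1.468 / 28.13 = 0.05219 h⁻¹
t½ = ln2 / k = 0.693147 / 0.05219 = 13.28 h

13.3 h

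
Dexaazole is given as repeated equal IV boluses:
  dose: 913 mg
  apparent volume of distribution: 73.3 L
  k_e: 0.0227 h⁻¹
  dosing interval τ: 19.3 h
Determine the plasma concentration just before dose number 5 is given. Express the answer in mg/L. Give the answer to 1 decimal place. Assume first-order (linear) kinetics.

C₀ per dose = Dose / Vd = 913 / 73.3 = 12.46 mg/L
Fraction remaining after one interval: r = e^(−kτ) = e^(−0.02270 × 19.3) = 0.6453
Before dose 5, 4 doses have been given (aged 1τ, 2τ, 3τ, 4τ).
C_trough = C₀ × (r + r² + … + r^4) = C₀ × r(1−r^4)/(1−r)
        = 12.46 × 0.6453 × (1 − 0.1734) / (1 − 0.6453) = 18.74 mg/L

18.7 mg/L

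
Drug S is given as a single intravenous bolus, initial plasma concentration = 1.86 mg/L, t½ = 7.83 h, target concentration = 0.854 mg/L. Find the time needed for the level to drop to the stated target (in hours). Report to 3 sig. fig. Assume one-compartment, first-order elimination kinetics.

k = ln2 / t½ = 0.693147 / 7.83 = 0.08852 h⁻¹
t = ln(C₀ / C) / k = ln(1.860 / 0.854) / 0.08852
  = ln(2.178) / 0.08852 = 0.7784 / 0.08852 = 8.793 h

8.79 h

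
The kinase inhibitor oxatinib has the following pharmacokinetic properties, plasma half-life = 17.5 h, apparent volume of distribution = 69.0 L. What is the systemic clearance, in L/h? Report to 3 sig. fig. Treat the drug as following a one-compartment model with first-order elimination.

2.73 L/h

k = ln2 / t½ = 0.693147 / 17.5 = 0.03961 h⁻¹
CL = k × Vd = 0.03961 × 69.0 = 2.733 L/h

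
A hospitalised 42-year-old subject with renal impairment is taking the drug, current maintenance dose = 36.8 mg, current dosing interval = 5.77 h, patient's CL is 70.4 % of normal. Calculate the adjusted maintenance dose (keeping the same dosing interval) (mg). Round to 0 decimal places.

26 mg

To keep the same average steady-state level, dosing rate must scale with clearance.
CL ratio = 70.4 / 100 = 0.7040
New dose (same interval) = 36.8 × 0.7040 = 25.91 mg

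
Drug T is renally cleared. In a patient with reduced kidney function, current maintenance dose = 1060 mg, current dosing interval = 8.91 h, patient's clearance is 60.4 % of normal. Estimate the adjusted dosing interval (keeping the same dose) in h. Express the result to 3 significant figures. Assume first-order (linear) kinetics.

To keep the same average steady-state level, dosing rate must scale with clearance.
CL ratio = 60.4 / 100 = 0.6040
New interval (same dose) = 8.91 / 0.6040 = 14.75 h

14.8 h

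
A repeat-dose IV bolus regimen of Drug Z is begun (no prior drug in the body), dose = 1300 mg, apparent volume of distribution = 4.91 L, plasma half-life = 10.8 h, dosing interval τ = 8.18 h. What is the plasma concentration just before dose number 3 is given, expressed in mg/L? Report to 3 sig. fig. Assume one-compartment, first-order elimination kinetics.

C₀ per dose = Dose / Vd = 1300 / 4.91 = 264.8 mg/L
k = ln2 / t½ = 0.693147 / 10.8 = 0.06418 h⁻¹
Fraction remaining after one interval: r = e^(−kτ) = e^(−0.06418 × 8.18) = 0.5916
Before dose 3, 2 doses have been given (aged 1τ, 2τ).
C_trough = C₀ × (r + r²) = 264.8 × (0.5916 + 0.3500) = 249.3 mg/L

249 mg/L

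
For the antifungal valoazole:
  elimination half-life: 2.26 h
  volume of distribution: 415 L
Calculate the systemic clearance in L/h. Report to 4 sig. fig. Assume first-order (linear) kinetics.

127.3 L/h

k = ln2 / t½ = 0.693147 / 2.26 = 0.3067 h⁻¹
CL = k × Vd = 0.3067 × 415 = 127.3 L/h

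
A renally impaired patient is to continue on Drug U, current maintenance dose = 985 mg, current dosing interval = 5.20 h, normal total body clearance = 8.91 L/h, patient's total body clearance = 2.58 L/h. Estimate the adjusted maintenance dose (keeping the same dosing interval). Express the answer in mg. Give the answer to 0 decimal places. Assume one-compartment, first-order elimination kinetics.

To keep the same average steady-state level, dosing rate must scale with clearance.
CL ratio = 2.58 / 8.91 = 0.2896
New dose (same interval) = 985 × 0.2896 = 285.3 mg

285 mg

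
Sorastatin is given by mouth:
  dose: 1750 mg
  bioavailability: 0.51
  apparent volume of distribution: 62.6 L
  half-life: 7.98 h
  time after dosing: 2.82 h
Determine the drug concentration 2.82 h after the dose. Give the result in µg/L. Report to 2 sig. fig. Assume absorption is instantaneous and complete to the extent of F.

11000 µg/L

Amount reaching circulation = F × Dose = 0.51 × 1750 = 892.5 mg
C₀ = F·Dose / Vd = 892.5 / 62.6 = 14.26 mg/L
k = ln2 / t½ = 0.693147 / 7.98 = 0.08686 h⁻¹
C = C₀ · e^(−k·t) = 14.26 × e^(−0.08686 × 2.82)
  = 14.26 × 0.7827 = 11.16 mg/L
Convert: 11.16 mg/L × 1000 = 11160 µg/L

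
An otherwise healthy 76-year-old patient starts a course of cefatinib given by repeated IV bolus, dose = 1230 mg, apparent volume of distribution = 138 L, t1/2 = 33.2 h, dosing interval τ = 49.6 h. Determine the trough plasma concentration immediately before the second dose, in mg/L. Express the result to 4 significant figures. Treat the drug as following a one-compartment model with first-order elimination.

C₀ per dose = Dose / Vd = 1230 / 138 = 8.913 mg/L
k = ln2 / t½ = 0.693147 / 33.2 = 0.02088 h⁻¹
Fraction remaining after one interval: r = e^(−kτ) = e^(−0.02088 × 49.6) = 0.3550
Before dose 2, 1 dose has been given (aged 1τ).
C_trough = C₀ × r = 8.913 × 0.3550 = 3.164 mg/L

3.164 mg/L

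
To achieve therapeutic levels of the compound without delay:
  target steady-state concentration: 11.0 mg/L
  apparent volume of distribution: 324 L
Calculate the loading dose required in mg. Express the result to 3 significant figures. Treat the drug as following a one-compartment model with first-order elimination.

3560 mg

LD = Css × Vd = 11.0 × 324 = 3564 mg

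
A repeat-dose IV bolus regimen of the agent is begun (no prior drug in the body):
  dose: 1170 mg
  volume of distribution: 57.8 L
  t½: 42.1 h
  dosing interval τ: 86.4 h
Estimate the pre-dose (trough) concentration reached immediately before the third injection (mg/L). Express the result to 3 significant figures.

C₀ per dose = Dose / Vd = 1170 / 57.8 = 20.24 mg/L
k = ln2 / t½ = 0.693147 / 42.1 = 0.01646 h⁻¹
Fraction remaining after one interval: r = e^(−kτ) = e^(−0.01646 × 86.4) = 0.2412
Before dose 3, 2 doses have been given (aged 1τ, 2τ).
C_trough = C₀ × (r + r²) = 20.24 × (0.2412 + 0.05818) = 6.059 mg/L

6.06 mg/L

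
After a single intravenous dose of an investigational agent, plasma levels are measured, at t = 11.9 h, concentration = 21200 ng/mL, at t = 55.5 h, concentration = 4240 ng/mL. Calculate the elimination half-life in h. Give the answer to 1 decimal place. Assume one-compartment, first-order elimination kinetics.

k = ln(C₁/C₂) / (t₂ − t₁) = ln(21200/4240) / (55.5 − 11.9)
  = 1.609 / 43.60 = 0.03690 h⁻¹
t½ = ln2 / k = 0.693147 / 0.03690 = 18.78 h

18.8 h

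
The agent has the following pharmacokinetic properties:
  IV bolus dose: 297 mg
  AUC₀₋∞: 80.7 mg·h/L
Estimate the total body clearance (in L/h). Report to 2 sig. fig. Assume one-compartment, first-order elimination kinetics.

CL = Dose / AUC = 297 / 80.7 = 3.680 L/h

3.7 L/h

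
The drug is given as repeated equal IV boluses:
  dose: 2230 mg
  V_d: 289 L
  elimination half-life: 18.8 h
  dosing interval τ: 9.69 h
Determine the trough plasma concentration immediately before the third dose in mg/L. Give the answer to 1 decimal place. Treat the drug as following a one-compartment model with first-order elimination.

C₀ per dose = Dose / Vd = 2230 / 289 = 7.716 mg/L
k = ln2 / t½ = 0.693147 / 18.8 = 0.03687 h⁻¹
Fraction remaining after one interval: r = e^(−kτ) = e^(−0.03687 × 9.69) = 0.6996
Before dose 3, 2 doses have been given (aged 1τ, 2τ).
C_trough = C₀ × (r + r²) = 7.716 × (0.6996 + 0.4894) = 9.174 mg/L

9.2 mg/L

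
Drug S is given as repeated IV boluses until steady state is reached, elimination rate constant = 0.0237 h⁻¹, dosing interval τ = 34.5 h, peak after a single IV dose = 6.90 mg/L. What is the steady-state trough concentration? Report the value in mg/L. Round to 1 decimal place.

e^(−kτ) = e^(−0.02370 × 34.5) = 0.4415
Accumulation ratio R = 1 / (1 − e^(−kτ)) = 1 / (1 − 0.4415) = 1.791
Steady-state trough = C₀ × R × e^(−kτ) = 6.90 × 1.791 × 0.4415 = 5.456 mg/L

5.5 mg/L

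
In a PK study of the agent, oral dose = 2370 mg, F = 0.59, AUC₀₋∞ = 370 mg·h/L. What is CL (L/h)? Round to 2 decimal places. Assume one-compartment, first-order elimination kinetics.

3.78 L/h

CL = F·Dose / AUC = 0.59 × 2370 / 370 = 3.779 L/h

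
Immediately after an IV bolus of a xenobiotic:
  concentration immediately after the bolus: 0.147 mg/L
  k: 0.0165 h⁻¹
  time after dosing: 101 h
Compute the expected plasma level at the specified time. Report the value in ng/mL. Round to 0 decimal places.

28 ng/mL

C = C₀ · e^(−k·t) = 0.1470 × e^(−0.01650 × 101)
  = 0.1470 × 0.1889 = 0.02777 mg/L
Convert: 0.02777 mg/L × 1000 = 27.77 ng/mL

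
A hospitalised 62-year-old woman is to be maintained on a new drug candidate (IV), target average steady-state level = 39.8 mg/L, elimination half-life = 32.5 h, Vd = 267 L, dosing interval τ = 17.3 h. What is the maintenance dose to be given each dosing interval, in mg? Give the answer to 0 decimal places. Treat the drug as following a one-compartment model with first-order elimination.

k = ln2 / t½ = 0.693147 / 32.5 = 0.02133 h⁻¹
CL = k × Vd = 0.02133 × 267 = 5.695 L/h
At steady state, Dose/τ = Css × CL.
Dose = Css × CL × τ = 39.8 × 5.695 × 17.3 = 3921 mg

3921 mg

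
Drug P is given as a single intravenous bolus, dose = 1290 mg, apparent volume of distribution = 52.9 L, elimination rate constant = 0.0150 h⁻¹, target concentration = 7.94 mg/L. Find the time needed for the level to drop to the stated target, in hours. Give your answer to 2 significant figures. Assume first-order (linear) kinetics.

75 h

C₀ = Dose / Vd = 1290 / 52.9 = 24.39 mg/L
t = ln(C₀ / C) / k = ln(24.39 / 7.94) / 0.01500
  = ln(3.072) / 0.01500 = 1.122 / 0.01500 = 74.80 h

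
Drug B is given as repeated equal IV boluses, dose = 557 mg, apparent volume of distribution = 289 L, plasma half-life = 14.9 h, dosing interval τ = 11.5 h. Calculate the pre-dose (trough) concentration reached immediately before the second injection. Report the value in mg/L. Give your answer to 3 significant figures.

C₀ per dose = Dose / Vd = 557 / 289 = 1.927 mg/L
k = ln2 / t½ = 0.693147 / 14.9 = 0.04652 h⁻¹
Fraction remaining after one interval: r = e^(−kτ) = e^(−0.04652 × 11.5) = 0.5857
Before dose 2, 1 dose has been given (aged 1τ).
C_trough = C₀ × r = 1.927 × 0.5857 = 1.129 mg/L

1.13 mg/L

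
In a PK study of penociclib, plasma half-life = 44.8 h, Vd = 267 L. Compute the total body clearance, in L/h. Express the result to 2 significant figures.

k = ln2 / t½ = 0.693147 / 44.8 = 0.01547 h⁻¹
CL = k × Vd = 0.01547 × 267 = 4.130 L/h

4.1 L/h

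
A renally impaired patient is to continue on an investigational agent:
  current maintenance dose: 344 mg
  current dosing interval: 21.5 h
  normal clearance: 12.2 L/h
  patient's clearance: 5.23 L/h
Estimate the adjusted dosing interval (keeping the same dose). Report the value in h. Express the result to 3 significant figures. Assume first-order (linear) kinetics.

50.2 h

To keep the same average steady-state level, dosing rate must scale with clearance.
CL ratio = 5.23 / 12.2 = 0.4287
New interval (same dose) = 21.5 / 0.4287 = 50.15 h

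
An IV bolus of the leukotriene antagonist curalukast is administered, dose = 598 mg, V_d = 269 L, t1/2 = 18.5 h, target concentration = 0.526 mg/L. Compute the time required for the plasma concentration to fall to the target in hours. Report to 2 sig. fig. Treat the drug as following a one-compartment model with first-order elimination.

38 h

C₀ = Dose / Vd = 598.0 / 269 = 2.223 mg/L
k = ln2 / t½ = 0.693147 / 18.5 = 0.03747 h⁻¹
t = ln(C₀ / C) / k = ln(2.223 / 0.526) / 0.03747
  = ln(4.226) / 0.03747 = 1.441 / 0.03747 = 38.46 h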